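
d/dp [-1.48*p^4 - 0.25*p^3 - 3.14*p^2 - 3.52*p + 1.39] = -5.92*p^3 - 0.75*p^2 - 6.28*p - 3.52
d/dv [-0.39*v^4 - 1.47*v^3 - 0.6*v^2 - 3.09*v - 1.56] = -1.56*v^3 - 4.41*v^2 - 1.2*v - 3.09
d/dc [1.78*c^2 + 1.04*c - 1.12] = 3.56*c + 1.04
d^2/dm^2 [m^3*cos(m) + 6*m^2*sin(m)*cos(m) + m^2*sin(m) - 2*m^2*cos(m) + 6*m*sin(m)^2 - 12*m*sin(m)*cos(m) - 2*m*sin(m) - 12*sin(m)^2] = -m^3*cos(m) - 7*m^2*sin(m) - 12*m^2*sin(2*m) + 2*m^2*cos(m) + 24*m*sin(2*m) + 10*sqrt(2)*m*sin(m + pi/4) + 36*m*cos(2*m) + 2*sin(m) + 18*sin(2*m) - 8*cos(m) - 48*cos(2*m)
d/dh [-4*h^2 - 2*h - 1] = -8*h - 2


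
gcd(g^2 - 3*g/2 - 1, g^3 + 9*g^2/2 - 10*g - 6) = g^2 - 3*g/2 - 1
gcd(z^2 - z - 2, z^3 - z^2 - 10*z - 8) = z + 1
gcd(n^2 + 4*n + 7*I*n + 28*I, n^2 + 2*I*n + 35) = n + 7*I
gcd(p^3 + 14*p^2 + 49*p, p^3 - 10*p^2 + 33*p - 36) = 1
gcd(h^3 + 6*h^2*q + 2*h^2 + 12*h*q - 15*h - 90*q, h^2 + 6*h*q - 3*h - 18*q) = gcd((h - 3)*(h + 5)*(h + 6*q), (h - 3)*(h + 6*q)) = h^2 + 6*h*q - 3*h - 18*q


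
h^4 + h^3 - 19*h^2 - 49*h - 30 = (h - 5)*(h + 1)*(h + 2)*(h + 3)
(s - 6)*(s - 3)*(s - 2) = s^3 - 11*s^2 + 36*s - 36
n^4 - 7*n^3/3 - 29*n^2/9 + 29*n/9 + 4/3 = (n - 3)*(n - 1)*(n + 1/3)*(n + 4/3)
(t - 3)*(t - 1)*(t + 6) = t^3 + 2*t^2 - 21*t + 18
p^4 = p^4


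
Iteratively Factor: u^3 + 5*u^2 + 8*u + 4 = (u + 2)*(u^2 + 3*u + 2) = (u + 1)*(u + 2)*(u + 2)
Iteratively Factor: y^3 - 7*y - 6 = (y + 2)*(y^2 - 2*y - 3) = (y - 3)*(y + 2)*(y + 1)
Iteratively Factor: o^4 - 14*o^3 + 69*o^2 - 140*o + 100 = (o - 5)*(o^3 - 9*o^2 + 24*o - 20) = (o - 5)^2*(o^2 - 4*o + 4) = (o - 5)^2*(o - 2)*(o - 2)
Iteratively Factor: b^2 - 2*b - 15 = (b + 3)*(b - 5)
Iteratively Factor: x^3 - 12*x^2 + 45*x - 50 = (x - 5)*(x^2 - 7*x + 10) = (x - 5)^2*(x - 2)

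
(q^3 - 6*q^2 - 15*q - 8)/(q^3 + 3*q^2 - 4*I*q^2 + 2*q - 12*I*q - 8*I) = (q^2 - 7*q - 8)/(q^2 + q*(2 - 4*I) - 8*I)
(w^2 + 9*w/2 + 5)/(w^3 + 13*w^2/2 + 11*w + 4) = (2*w + 5)/(2*w^2 + 9*w + 4)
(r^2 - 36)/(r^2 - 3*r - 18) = (r + 6)/(r + 3)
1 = 1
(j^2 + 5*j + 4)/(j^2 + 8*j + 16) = (j + 1)/(j + 4)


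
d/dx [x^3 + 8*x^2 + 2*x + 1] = 3*x^2 + 16*x + 2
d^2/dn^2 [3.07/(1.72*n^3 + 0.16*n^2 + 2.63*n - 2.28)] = (-(31.6824*n + 0.9824)*(1.72*n^3 + 0.16*n^2 + 2.63*n - 2.28) + 3.07*(5.16*n^2 + 0.32*n + 2.63)*(10.32*n^2 + 0.64*n + 5.26))/(1.72*n^3 + 0.16*n^2 + 2.63*n - 2.28)^3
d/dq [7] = 0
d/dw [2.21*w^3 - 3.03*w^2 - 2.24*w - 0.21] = 6.63*w^2 - 6.06*w - 2.24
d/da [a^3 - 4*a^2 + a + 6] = 3*a^2 - 8*a + 1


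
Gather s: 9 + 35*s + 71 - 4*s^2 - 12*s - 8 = -4*s^2 + 23*s + 72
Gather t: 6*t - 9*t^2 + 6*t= -9*t^2 + 12*t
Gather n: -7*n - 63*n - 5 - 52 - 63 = -70*n - 120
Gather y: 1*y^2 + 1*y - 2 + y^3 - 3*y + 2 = y^3 + y^2 - 2*y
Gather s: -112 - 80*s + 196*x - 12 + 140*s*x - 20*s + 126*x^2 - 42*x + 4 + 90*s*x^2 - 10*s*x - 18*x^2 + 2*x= s*(90*x^2 + 130*x - 100) + 108*x^2 + 156*x - 120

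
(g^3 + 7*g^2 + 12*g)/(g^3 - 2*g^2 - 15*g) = (g + 4)/(g - 5)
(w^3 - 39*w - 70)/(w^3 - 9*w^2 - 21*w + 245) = (w + 2)/(w - 7)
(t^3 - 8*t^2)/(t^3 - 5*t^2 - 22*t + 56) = t^2*(t - 8)/(t^3 - 5*t^2 - 22*t + 56)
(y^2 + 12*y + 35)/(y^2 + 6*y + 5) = (y + 7)/(y + 1)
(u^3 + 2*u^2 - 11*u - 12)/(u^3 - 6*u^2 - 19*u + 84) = (u + 1)/(u - 7)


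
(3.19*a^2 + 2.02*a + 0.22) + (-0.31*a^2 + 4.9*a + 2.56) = 2.88*a^2 + 6.92*a + 2.78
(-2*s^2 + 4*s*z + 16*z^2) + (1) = -2*s^2 + 4*s*z + 16*z^2 + 1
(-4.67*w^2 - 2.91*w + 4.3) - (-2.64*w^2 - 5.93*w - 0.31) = -2.03*w^2 + 3.02*w + 4.61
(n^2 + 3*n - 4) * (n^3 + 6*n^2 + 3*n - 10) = n^5 + 9*n^4 + 17*n^3 - 25*n^2 - 42*n + 40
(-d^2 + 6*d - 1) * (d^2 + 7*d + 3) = -d^4 - d^3 + 38*d^2 + 11*d - 3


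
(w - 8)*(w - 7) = w^2 - 15*w + 56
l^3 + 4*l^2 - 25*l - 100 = (l - 5)*(l + 4)*(l + 5)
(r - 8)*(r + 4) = r^2 - 4*r - 32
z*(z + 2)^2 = z^3 + 4*z^2 + 4*z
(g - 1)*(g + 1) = g^2 - 1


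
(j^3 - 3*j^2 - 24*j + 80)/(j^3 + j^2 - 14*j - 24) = (j^2 + j - 20)/(j^2 + 5*j + 6)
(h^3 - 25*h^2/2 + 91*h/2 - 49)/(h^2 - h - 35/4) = 2*(h^2 - 9*h + 14)/(2*h + 5)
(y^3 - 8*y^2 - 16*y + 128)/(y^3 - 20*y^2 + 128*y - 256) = (y + 4)/(y - 8)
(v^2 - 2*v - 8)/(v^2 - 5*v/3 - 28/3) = 3*(v + 2)/(3*v + 7)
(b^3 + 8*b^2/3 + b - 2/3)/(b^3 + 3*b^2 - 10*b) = (b^3 + 8*b^2/3 + b - 2/3)/(b*(b^2 + 3*b - 10))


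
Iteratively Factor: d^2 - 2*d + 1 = (d - 1)*(d - 1)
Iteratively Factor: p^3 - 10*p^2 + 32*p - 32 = (p - 4)*(p^2 - 6*p + 8) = (p - 4)*(p - 2)*(p - 4)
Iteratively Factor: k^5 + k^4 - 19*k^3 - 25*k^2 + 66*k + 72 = (k + 3)*(k^4 - 2*k^3 - 13*k^2 + 14*k + 24) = (k + 1)*(k + 3)*(k^3 - 3*k^2 - 10*k + 24) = (k - 2)*(k + 1)*(k + 3)*(k^2 - k - 12) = (k - 2)*(k + 1)*(k + 3)^2*(k - 4)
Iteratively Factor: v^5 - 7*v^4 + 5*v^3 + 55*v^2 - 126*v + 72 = (v - 2)*(v^4 - 5*v^3 - 5*v^2 + 45*v - 36) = (v - 2)*(v - 1)*(v^3 - 4*v^2 - 9*v + 36) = (v - 2)*(v - 1)*(v + 3)*(v^2 - 7*v + 12) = (v - 3)*(v - 2)*(v - 1)*(v + 3)*(v - 4)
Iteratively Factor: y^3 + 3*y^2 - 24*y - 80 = (y - 5)*(y^2 + 8*y + 16) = (y - 5)*(y + 4)*(y + 4)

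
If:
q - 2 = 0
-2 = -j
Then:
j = 2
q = 2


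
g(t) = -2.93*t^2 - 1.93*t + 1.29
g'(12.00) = -72.25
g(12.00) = -443.79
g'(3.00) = -19.51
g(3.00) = -30.87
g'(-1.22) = 5.22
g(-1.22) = -0.72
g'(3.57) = -22.85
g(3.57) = -42.94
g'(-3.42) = 18.11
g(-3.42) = -26.38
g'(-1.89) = 9.15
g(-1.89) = -5.53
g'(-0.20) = -0.76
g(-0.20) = 1.56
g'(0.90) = -7.20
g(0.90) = -2.82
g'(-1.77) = 8.44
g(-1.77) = -4.47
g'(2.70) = -17.75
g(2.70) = -25.28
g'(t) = -5.86*t - 1.93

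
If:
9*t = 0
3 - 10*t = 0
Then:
No Solution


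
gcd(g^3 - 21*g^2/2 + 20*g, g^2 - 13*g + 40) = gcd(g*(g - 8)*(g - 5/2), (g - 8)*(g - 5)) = g - 8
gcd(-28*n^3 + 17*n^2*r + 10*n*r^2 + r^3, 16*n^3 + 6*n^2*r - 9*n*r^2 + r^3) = 1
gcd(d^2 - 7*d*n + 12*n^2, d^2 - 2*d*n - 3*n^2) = d - 3*n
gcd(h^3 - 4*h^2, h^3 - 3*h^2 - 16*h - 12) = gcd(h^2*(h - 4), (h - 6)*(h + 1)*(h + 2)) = 1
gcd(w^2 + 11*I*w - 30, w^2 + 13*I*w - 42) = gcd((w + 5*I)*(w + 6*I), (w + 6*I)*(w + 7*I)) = w + 6*I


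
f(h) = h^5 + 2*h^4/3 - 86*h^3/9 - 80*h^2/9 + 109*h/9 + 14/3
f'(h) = 5*h^4 + 8*h^3/3 - 86*h^2/3 - 160*h/9 + 109/9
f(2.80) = -27.79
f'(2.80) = 103.45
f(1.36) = -12.41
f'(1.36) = -41.28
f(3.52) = 163.15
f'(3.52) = 478.26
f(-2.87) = -26.91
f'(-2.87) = 103.20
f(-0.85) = -6.28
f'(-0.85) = 7.48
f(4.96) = 2085.53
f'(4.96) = 2570.28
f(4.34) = 884.93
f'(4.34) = 1386.89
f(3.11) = 22.23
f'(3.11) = 227.52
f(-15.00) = -695552.00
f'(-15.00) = 237953.78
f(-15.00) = -695552.00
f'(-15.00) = 237953.78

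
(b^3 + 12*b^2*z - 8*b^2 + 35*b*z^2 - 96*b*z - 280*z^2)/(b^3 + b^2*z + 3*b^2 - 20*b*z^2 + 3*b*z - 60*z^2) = (-b^2 - 7*b*z + 8*b + 56*z)/(-b^2 + 4*b*z - 3*b + 12*z)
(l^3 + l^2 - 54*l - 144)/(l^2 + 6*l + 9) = (l^2 - 2*l - 48)/(l + 3)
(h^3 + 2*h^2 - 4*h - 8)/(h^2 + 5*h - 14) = (h^2 + 4*h + 4)/(h + 7)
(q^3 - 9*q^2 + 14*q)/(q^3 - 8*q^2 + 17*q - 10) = q*(q - 7)/(q^2 - 6*q + 5)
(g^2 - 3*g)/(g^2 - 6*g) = (g - 3)/(g - 6)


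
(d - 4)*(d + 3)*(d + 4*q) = d^3 + 4*d^2*q - d^2 - 4*d*q - 12*d - 48*q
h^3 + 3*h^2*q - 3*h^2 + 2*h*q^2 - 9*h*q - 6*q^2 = (h - 3)*(h + q)*(h + 2*q)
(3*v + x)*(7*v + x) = 21*v^2 + 10*v*x + x^2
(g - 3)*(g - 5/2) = g^2 - 11*g/2 + 15/2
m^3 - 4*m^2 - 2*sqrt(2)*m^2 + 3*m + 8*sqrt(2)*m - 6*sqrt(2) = (m - 3)*(m - 1)*(m - 2*sqrt(2))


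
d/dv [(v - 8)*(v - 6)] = 2*v - 14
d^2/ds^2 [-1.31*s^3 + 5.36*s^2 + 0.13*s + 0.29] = 10.72 - 7.86*s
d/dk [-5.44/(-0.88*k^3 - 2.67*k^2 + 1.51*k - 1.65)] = (-14.3616*k^2 - 29.0496*k + 8.2144)/(0.88*k^3 + 2.67*k^2 - 1.51*k + 1.65)^2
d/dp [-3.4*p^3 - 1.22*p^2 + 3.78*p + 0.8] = -10.2*p^2 - 2.44*p + 3.78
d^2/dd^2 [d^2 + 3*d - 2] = 2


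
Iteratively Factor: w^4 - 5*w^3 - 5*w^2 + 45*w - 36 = (w - 4)*(w^3 - w^2 - 9*w + 9) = (w - 4)*(w - 3)*(w^2 + 2*w - 3) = (w - 4)*(w - 3)*(w - 1)*(w + 3)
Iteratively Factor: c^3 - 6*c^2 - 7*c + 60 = (c + 3)*(c^2 - 9*c + 20) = (c - 5)*(c + 3)*(c - 4)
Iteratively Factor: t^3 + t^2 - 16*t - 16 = (t - 4)*(t^2 + 5*t + 4) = (t - 4)*(t + 4)*(t + 1)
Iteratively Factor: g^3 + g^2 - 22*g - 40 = (g + 2)*(g^2 - g - 20) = (g + 2)*(g + 4)*(g - 5)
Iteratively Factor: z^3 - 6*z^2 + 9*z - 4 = (z - 1)*(z^2 - 5*z + 4) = (z - 1)^2*(z - 4)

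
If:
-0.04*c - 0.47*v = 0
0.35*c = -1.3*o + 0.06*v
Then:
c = -11.75*v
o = 3.20961538461538*v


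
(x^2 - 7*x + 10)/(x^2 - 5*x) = (x - 2)/x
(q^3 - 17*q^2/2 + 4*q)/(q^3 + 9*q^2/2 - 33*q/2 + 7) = q*(q - 8)/(q^2 + 5*q - 14)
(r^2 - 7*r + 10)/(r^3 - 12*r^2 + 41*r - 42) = (r - 5)/(r^2 - 10*r + 21)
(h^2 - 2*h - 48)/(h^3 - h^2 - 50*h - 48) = 1/(h + 1)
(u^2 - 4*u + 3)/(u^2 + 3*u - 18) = (u - 1)/(u + 6)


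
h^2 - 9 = (h - 3)*(h + 3)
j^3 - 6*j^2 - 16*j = j*(j - 8)*(j + 2)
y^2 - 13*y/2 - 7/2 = (y - 7)*(y + 1/2)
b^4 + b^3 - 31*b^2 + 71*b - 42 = (b - 3)*(b - 2)*(b - 1)*(b + 7)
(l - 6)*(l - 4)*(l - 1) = l^3 - 11*l^2 + 34*l - 24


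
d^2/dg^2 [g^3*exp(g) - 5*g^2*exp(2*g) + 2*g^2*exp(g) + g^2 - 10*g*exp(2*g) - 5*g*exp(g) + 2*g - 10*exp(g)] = g^3*exp(g) - 20*g^2*exp(2*g) + 8*g^2*exp(g) - 80*g*exp(2*g) + 9*g*exp(g) - 50*exp(2*g) - 16*exp(g) + 2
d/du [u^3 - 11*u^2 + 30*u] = 3*u^2 - 22*u + 30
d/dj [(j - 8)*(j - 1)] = 2*j - 9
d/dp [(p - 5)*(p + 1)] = 2*p - 4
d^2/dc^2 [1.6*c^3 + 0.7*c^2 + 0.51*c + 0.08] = 9.6*c + 1.4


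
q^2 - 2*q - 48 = (q - 8)*(q + 6)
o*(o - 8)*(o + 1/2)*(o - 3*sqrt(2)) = o^4 - 15*o^3/2 - 3*sqrt(2)*o^3 - 4*o^2 + 45*sqrt(2)*o^2/2 + 12*sqrt(2)*o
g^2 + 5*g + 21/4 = (g + 3/2)*(g + 7/2)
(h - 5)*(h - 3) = h^2 - 8*h + 15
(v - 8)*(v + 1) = v^2 - 7*v - 8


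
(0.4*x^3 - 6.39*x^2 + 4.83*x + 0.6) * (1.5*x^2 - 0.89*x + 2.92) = 0.6*x^5 - 9.941*x^4 + 14.1001*x^3 - 22.0575*x^2 + 13.5696*x + 1.752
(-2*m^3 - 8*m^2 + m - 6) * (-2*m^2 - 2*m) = 4*m^5 + 20*m^4 + 14*m^3 + 10*m^2 + 12*m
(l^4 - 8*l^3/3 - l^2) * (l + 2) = l^5 - 2*l^4/3 - 19*l^3/3 - 2*l^2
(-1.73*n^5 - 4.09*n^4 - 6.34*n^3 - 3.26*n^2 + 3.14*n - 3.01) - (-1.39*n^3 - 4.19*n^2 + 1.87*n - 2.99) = -1.73*n^5 - 4.09*n^4 - 4.95*n^3 + 0.930000000000001*n^2 + 1.27*n - 0.0199999999999996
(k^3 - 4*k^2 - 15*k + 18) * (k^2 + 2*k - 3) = k^5 - 2*k^4 - 26*k^3 + 81*k - 54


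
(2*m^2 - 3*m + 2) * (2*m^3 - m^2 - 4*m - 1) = 4*m^5 - 8*m^4 - m^3 + 8*m^2 - 5*m - 2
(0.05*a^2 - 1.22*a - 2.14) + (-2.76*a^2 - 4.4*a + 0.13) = -2.71*a^2 - 5.62*a - 2.01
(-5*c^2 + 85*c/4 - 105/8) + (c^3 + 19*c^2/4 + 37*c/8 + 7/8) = c^3 - c^2/4 + 207*c/8 - 49/4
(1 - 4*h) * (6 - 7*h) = 28*h^2 - 31*h + 6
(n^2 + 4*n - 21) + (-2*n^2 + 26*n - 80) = -n^2 + 30*n - 101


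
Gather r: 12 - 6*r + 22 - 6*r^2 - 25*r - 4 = -6*r^2 - 31*r + 30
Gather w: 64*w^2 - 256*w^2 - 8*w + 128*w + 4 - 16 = -192*w^2 + 120*w - 12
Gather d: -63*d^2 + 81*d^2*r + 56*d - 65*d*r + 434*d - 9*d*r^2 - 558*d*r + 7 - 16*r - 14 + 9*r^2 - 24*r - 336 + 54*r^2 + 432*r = d^2*(81*r - 63) + d*(-9*r^2 - 623*r + 490) + 63*r^2 + 392*r - 343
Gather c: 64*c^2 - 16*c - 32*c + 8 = 64*c^2 - 48*c + 8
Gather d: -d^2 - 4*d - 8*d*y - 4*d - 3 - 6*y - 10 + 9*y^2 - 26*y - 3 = -d^2 + d*(-8*y - 8) + 9*y^2 - 32*y - 16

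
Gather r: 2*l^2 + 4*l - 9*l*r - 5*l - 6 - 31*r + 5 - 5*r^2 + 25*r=2*l^2 - l - 5*r^2 + r*(-9*l - 6) - 1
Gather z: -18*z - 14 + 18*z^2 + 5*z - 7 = 18*z^2 - 13*z - 21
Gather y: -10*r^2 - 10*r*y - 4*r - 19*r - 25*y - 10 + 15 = -10*r^2 - 23*r + y*(-10*r - 25) + 5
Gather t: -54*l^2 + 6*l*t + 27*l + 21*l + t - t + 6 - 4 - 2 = -54*l^2 + 6*l*t + 48*l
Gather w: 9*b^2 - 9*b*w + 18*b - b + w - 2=9*b^2 + 17*b + w*(1 - 9*b) - 2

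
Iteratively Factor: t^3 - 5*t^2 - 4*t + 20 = (t + 2)*(t^2 - 7*t + 10) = (t - 5)*(t + 2)*(t - 2)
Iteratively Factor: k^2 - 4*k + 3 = (k - 1)*(k - 3)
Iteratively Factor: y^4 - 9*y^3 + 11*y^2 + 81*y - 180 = (y - 5)*(y^3 - 4*y^2 - 9*y + 36) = (y - 5)*(y + 3)*(y^2 - 7*y + 12) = (y - 5)*(y - 4)*(y + 3)*(y - 3)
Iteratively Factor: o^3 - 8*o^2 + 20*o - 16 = (o - 2)*(o^2 - 6*o + 8) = (o - 2)^2*(o - 4)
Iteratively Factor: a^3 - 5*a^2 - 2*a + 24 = (a - 4)*(a^2 - a - 6) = (a - 4)*(a - 3)*(a + 2)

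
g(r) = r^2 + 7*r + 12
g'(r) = 2*r + 7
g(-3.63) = -0.23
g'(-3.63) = -0.26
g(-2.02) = 1.94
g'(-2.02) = 2.96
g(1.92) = 29.13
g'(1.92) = 10.84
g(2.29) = 33.27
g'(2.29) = 11.58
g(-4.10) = 0.11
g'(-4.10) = -1.20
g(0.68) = 17.22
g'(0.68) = 8.36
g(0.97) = 19.73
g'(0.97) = 8.94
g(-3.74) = -0.19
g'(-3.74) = -0.48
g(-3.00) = 0.00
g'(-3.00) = 1.00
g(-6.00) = 6.00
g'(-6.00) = -5.00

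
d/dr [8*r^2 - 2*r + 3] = 16*r - 2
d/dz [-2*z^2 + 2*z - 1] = 2 - 4*z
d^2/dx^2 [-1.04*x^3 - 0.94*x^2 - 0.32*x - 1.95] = -6.24*x - 1.88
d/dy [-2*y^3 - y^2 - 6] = 2*y*(-3*y - 1)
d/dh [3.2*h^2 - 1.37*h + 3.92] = 6.4*h - 1.37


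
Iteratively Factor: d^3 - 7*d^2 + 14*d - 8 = (d - 2)*(d^2 - 5*d + 4) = (d - 4)*(d - 2)*(d - 1)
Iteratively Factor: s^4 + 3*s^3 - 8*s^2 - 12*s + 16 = (s - 2)*(s^3 + 5*s^2 + 2*s - 8) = (s - 2)*(s + 4)*(s^2 + s - 2) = (s - 2)*(s - 1)*(s + 4)*(s + 2)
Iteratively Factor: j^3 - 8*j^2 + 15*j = (j - 5)*(j^2 - 3*j) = (j - 5)*(j - 3)*(j)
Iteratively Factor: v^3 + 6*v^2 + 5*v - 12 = (v + 3)*(v^2 + 3*v - 4) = (v + 3)*(v + 4)*(v - 1)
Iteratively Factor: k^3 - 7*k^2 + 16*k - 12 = (k - 2)*(k^2 - 5*k + 6) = (k - 2)^2*(k - 3)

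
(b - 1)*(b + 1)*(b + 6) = b^3 + 6*b^2 - b - 6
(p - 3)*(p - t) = p^2 - p*t - 3*p + 3*t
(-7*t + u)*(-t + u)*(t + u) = 7*t^3 - t^2*u - 7*t*u^2 + u^3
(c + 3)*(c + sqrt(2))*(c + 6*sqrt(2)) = c^3 + 3*c^2 + 7*sqrt(2)*c^2 + 12*c + 21*sqrt(2)*c + 36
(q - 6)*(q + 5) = q^2 - q - 30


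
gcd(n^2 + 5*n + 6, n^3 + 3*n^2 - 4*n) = 1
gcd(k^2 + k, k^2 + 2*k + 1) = k + 1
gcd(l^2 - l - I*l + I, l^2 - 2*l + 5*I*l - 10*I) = 1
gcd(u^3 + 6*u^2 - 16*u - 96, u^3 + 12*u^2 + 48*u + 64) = u + 4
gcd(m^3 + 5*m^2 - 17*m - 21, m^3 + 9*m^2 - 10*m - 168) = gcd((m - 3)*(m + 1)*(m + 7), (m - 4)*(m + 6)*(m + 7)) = m + 7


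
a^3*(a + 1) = a^4 + a^3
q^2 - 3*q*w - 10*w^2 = (q - 5*w)*(q + 2*w)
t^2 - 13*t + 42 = (t - 7)*(t - 6)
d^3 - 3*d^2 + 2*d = d*(d - 2)*(d - 1)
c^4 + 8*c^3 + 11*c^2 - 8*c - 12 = (c - 1)*(c + 1)*(c + 2)*(c + 6)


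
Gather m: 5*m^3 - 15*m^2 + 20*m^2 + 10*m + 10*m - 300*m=5*m^3 + 5*m^2 - 280*m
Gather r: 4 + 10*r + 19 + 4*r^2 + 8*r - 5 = 4*r^2 + 18*r + 18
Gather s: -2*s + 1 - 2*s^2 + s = -2*s^2 - s + 1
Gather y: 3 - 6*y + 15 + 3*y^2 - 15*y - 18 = 3*y^2 - 21*y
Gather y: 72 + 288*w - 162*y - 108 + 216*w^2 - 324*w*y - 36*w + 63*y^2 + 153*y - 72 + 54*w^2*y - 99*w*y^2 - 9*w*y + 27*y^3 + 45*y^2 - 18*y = 216*w^2 + 252*w + 27*y^3 + y^2*(108 - 99*w) + y*(54*w^2 - 333*w - 27) - 108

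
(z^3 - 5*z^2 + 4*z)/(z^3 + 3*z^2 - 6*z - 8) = z*(z^2 - 5*z + 4)/(z^3 + 3*z^2 - 6*z - 8)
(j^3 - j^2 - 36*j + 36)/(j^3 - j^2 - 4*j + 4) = (j^2 - 36)/(j^2 - 4)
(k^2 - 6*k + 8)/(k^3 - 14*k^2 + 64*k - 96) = (k - 2)/(k^2 - 10*k + 24)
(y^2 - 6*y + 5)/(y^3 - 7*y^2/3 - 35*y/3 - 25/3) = 3*(y - 1)/(3*y^2 + 8*y + 5)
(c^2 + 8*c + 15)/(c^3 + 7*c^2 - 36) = (c + 5)/(c^2 + 4*c - 12)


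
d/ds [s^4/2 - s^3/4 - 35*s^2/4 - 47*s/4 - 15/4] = 2*s^3 - 3*s^2/4 - 35*s/2 - 47/4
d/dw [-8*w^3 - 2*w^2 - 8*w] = -24*w^2 - 4*w - 8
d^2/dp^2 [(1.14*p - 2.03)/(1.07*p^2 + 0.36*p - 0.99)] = ((3.5234 - 7.3188*p)*(1.07*p^2 + 0.36*p - 0.99) + (1.14*p - 2.03)*(2.14*p + 0.36)*(4.28*p + 0.72))/(1.07*p^2 + 0.36*p - 0.99)^3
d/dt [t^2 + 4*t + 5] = 2*t + 4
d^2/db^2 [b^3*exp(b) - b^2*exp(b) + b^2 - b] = b^3*exp(b) + 5*b^2*exp(b) + 2*b*exp(b) - 2*exp(b) + 2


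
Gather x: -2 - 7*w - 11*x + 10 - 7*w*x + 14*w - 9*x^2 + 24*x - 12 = 7*w - 9*x^2 + x*(13 - 7*w) - 4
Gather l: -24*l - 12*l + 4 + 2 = 6 - 36*l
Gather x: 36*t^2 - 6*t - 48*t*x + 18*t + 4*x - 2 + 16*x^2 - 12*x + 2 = 36*t^2 + 12*t + 16*x^2 + x*(-48*t - 8)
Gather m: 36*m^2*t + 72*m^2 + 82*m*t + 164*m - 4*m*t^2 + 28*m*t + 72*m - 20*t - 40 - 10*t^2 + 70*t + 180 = m^2*(36*t + 72) + m*(-4*t^2 + 110*t + 236) - 10*t^2 + 50*t + 140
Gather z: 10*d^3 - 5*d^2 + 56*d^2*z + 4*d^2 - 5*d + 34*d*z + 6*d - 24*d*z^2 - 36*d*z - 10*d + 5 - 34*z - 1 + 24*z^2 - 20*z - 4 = 10*d^3 - d^2 - 9*d + z^2*(24 - 24*d) + z*(56*d^2 - 2*d - 54)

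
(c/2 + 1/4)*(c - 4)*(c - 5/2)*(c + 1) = c^4/2 - 5*c^3/2 + 3*c^2/8 + 47*c/8 + 5/2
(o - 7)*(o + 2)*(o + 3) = o^3 - 2*o^2 - 29*o - 42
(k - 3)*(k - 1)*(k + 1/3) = k^3 - 11*k^2/3 + 5*k/3 + 1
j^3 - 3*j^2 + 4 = (j - 2)^2*(j + 1)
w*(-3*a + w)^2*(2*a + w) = 18*a^3*w - 3*a^2*w^2 - 4*a*w^3 + w^4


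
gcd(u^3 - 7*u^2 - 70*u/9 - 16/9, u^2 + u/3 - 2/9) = u + 2/3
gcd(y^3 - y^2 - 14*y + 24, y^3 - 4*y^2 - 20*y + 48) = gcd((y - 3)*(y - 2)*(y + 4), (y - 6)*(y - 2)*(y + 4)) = y^2 + 2*y - 8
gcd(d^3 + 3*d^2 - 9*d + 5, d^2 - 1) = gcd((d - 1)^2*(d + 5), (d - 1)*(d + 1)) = d - 1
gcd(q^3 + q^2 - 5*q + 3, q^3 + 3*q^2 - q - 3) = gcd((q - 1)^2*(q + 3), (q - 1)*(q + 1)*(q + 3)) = q^2 + 2*q - 3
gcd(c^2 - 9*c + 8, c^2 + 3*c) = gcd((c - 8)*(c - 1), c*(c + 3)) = 1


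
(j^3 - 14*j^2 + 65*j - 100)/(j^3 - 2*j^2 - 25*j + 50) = (j^2 - 9*j + 20)/(j^2 + 3*j - 10)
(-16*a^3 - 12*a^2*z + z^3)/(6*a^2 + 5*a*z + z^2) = (-8*a^2 - 2*a*z + z^2)/(3*a + z)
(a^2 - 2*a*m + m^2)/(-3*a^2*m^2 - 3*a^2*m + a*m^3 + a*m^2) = (-a^2 + 2*a*m - m^2)/(a*m*(3*a*m + 3*a - m^2 - m))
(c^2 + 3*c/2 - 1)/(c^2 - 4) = (c - 1/2)/(c - 2)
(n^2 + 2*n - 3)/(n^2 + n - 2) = (n + 3)/(n + 2)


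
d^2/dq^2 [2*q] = 0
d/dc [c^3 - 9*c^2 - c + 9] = 3*c^2 - 18*c - 1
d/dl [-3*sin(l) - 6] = -3*cos(l)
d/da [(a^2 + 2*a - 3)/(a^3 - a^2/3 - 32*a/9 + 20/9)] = 9*(-9*a^4 - 36*a^3 + 55*a^2 + 22*a - 56)/(81*a^6 - 54*a^5 - 567*a^4 + 552*a^3 + 904*a^2 - 1280*a + 400)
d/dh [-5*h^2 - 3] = -10*h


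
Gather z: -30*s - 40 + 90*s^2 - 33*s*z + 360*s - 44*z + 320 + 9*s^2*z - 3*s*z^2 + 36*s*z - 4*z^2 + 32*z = 90*s^2 + 330*s + z^2*(-3*s - 4) + z*(9*s^2 + 3*s - 12) + 280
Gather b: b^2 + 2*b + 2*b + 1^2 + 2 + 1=b^2 + 4*b + 4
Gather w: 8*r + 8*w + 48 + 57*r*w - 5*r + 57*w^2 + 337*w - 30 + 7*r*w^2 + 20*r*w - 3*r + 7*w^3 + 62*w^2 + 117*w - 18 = 7*w^3 + w^2*(7*r + 119) + w*(77*r + 462)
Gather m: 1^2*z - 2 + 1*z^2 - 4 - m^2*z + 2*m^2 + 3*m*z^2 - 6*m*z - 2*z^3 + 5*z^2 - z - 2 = m^2*(2 - z) + m*(3*z^2 - 6*z) - 2*z^3 + 6*z^2 - 8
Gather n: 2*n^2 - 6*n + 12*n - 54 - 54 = 2*n^2 + 6*n - 108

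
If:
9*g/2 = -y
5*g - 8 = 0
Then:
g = 8/5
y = -36/5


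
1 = 1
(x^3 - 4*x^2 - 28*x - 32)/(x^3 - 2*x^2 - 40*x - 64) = (x + 2)/(x + 4)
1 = 1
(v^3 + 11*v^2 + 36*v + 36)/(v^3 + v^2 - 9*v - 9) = (v^2 + 8*v + 12)/(v^2 - 2*v - 3)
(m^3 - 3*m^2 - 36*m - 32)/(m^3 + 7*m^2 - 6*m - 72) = (m^2 - 7*m - 8)/(m^2 + 3*m - 18)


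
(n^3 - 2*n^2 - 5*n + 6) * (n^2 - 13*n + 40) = n^5 - 15*n^4 + 61*n^3 - 9*n^2 - 278*n + 240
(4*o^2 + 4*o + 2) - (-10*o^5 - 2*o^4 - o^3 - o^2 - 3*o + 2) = 10*o^5 + 2*o^4 + o^3 + 5*o^2 + 7*o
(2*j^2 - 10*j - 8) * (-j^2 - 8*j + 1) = -2*j^4 - 6*j^3 + 90*j^2 + 54*j - 8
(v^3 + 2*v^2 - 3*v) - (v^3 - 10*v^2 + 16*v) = 12*v^2 - 19*v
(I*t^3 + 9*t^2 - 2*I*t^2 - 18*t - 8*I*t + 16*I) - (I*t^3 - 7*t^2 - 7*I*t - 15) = 16*t^2 - 2*I*t^2 - 18*t - I*t + 15 + 16*I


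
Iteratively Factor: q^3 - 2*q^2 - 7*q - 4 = (q + 1)*(q^2 - 3*q - 4) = (q + 1)^2*(q - 4)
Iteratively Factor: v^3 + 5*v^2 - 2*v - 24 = (v + 3)*(v^2 + 2*v - 8) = (v - 2)*(v + 3)*(v + 4)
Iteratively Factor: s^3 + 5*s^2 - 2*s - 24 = (s + 4)*(s^2 + s - 6) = (s - 2)*(s + 4)*(s + 3)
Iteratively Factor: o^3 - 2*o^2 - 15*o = (o)*(o^2 - 2*o - 15) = o*(o + 3)*(o - 5)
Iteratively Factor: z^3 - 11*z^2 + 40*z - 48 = (z - 4)*(z^2 - 7*z + 12) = (z - 4)^2*(z - 3)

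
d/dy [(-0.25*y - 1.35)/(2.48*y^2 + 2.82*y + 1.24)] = (0.62*y^2 + 6.696*y + 3.497)/(6.1504*y^4 + 13.9872*y^3 + 14.1028*y^2 + 6.9936*y + 1.5376)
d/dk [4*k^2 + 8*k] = 8*k + 8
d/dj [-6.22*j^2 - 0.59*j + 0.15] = -12.44*j - 0.59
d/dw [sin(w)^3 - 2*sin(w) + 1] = -3*cos(w)^3 + cos(w)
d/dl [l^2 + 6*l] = 2*l + 6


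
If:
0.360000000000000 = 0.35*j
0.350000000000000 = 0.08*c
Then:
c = 4.38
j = 1.03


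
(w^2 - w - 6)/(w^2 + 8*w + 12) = (w - 3)/(w + 6)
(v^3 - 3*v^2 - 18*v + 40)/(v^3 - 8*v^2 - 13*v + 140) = (v - 2)/(v - 7)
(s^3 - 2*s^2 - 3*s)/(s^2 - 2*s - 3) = s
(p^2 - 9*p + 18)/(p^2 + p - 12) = (p - 6)/(p + 4)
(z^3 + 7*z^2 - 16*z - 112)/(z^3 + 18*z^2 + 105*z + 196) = (z - 4)/(z + 7)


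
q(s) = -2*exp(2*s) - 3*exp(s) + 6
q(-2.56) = 5.76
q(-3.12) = 5.86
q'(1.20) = -54.05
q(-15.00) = 6.00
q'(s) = -4*exp(2*s) - 3*exp(s) = (-4*exp(s) - 3)*exp(s)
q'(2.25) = -388.53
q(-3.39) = 5.90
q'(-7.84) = -0.00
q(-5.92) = 5.99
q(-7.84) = 6.00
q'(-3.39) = -0.11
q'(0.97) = -35.75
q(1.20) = -26.01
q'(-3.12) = -0.14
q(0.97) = -15.83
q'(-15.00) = 0.00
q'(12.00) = -105956976783.75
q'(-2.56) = -0.26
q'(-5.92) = -0.01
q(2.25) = -202.50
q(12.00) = -52978732518.06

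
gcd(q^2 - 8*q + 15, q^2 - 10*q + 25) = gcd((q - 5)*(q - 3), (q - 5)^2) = q - 5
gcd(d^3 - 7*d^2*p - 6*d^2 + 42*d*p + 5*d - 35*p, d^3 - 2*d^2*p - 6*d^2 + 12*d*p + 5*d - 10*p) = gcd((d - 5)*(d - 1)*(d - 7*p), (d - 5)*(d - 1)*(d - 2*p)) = d^2 - 6*d + 5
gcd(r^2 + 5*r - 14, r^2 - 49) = r + 7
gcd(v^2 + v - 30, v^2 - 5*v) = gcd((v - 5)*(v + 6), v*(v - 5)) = v - 5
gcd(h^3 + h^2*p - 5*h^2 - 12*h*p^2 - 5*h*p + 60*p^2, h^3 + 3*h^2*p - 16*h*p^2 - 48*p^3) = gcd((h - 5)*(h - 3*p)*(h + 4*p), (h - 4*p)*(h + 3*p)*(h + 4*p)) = h + 4*p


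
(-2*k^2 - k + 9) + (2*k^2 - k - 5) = 4 - 2*k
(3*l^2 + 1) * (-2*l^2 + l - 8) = -6*l^4 + 3*l^3 - 26*l^2 + l - 8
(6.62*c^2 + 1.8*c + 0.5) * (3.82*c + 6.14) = 25.2884*c^3 + 47.5228*c^2 + 12.962*c + 3.07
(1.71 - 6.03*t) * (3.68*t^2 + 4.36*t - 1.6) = -22.1904*t^3 - 19.998*t^2 + 17.1036*t - 2.736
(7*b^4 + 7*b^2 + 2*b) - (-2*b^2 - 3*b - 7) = 7*b^4 + 9*b^2 + 5*b + 7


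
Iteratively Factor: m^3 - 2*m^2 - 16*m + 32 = (m - 2)*(m^2 - 16) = (m - 2)*(m + 4)*(m - 4)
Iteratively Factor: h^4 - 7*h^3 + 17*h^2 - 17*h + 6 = (h - 1)*(h^3 - 6*h^2 + 11*h - 6) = (h - 1)^2*(h^2 - 5*h + 6) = (h - 2)*(h - 1)^2*(h - 3)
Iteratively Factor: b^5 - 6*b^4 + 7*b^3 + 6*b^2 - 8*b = (b + 1)*(b^4 - 7*b^3 + 14*b^2 - 8*b) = (b - 1)*(b + 1)*(b^3 - 6*b^2 + 8*b) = (b - 2)*(b - 1)*(b + 1)*(b^2 - 4*b) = b*(b - 2)*(b - 1)*(b + 1)*(b - 4)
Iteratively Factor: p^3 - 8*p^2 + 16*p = (p)*(p^2 - 8*p + 16) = p*(p - 4)*(p - 4)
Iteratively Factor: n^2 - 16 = (n + 4)*(n - 4)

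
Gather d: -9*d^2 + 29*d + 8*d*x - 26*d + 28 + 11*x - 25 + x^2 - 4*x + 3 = -9*d^2 + d*(8*x + 3) + x^2 + 7*x + 6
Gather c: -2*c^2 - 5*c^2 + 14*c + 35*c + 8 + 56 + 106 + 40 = -7*c^2 + 49*c + 210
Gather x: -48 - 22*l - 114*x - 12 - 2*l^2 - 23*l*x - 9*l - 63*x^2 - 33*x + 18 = -2*l^2 - 31*l - 63*x^2 + x*(-23*l - 147) - 42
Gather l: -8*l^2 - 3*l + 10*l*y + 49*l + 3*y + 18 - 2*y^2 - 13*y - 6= -8*l^2 + l*(10*y + 46) - 2*y^2 - 10*y + 12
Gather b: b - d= b - d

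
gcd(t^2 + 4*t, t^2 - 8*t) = t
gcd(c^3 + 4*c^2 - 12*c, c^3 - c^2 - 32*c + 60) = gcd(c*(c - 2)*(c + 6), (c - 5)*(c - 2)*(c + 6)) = c^2 + 4*c - 12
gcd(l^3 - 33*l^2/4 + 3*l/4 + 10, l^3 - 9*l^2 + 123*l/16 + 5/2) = l^2 - 37*l/4 + 10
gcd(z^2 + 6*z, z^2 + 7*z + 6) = z + 6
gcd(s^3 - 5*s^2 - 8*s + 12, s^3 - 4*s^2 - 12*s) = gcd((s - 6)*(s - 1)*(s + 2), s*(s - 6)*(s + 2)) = s^2 - 4*s - 12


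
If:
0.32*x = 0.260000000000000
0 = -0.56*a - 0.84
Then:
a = -1.50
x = 0.81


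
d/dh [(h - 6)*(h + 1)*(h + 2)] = 3*h^2 - 6*h - 16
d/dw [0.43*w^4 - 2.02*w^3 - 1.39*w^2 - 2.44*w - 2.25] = 1.72*w^3 - 6.06*w^2 - 2.78*w - 2.44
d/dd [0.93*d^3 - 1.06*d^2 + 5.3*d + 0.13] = 2.79*d^2 - 2.12*d + 5.3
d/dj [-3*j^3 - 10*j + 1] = -9*j^2 - 10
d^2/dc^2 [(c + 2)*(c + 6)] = 2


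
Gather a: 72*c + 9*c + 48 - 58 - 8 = 81*c - 18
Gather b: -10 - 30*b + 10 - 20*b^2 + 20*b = -20*b^2 - 10*b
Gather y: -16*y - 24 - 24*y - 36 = -40*y - 60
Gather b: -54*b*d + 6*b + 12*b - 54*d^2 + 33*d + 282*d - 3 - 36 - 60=b*(18 - 54*d) - 54*d^2 + 315*d - 99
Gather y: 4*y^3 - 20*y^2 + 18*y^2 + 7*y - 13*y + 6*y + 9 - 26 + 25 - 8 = 4*y^3 - 2*y^2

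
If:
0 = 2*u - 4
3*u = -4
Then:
No Solution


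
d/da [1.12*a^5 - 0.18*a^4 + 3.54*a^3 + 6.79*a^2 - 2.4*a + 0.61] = 5.6*a^4 - 0.72*a^3 + 10.62*a^2 + 13.58*a - 2.4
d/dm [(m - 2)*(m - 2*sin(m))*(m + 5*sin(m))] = (2 - m)*(m + 5*sin(m))*(2*cos(m) - 1) + (m - 2)*(m - 2*sin(m))*(5*cos(m) + 1) + (m - 2*sin(m))*(m + 5*sin(m))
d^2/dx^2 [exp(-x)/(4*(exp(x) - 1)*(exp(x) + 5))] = (9*exp(4*x) + 44*exp(3*x) + 54*exp(2*x) - 60*exp(x) + 25)*exp(-x)/(4*(exp(6*x) + 12*exp(5*x) + 33*exp(4*x) - 56*exp(3*x) - 165*exp(2*x) + 300*exp(x) - 125))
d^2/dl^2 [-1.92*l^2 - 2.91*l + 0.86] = -3.84000000000000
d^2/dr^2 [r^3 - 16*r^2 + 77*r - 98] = 6*r - 32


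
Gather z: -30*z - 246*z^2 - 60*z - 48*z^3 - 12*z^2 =-48*z^3 - 258*z^2 - 90*z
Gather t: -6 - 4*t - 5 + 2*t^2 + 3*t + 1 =2*t^2 - t - 10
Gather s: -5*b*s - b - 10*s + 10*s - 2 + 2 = -5*b*s - b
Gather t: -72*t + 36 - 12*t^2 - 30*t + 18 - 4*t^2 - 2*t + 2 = -16*t^2 - 104*t + 56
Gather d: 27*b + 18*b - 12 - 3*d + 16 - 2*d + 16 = 45*b - 5*d + 20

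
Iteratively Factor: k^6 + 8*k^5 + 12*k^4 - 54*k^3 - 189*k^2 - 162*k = (k + 3)*(k^5 + 5*k^4 - 3*k^3 - 45*k^2 - 54*k) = (k - 3)*(k + 3)*(k^4 + 8*k^3 + 21*k^2 + 18*k) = k*(k - 3)*(k + 3)*(k^3 + 8*k^2 + 21*k + 18) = k*(k - 3)*(k + 3)^2*(k^2 + 5*k + 6) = k*(k - 3)*(k + 3)^3*(k + 2)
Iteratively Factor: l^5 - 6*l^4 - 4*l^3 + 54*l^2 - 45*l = (l + 3)*(l^4 - 9*l^3 + 23*l^2 - 15*l) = (l - 1)*(l + 3)*(l^3 - 8*l^2 + 15*l) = l*(l - 1)*(l + 3)*(l^2 - 8*l + 15) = l*(l - 3)*(l - 1)*(l + 3)*(l - 5)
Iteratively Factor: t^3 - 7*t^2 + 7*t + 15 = (t - 5)*(t^2 - 2*t - 3) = (t - 5)*(t + 1)*(t - 3)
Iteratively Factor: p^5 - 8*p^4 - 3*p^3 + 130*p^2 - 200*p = (p)*(p^4 - 8*p^3 - 3*p^2 + 130*p - 200) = p*(p - 5)*(p^3 - 3*p^2 - 18*p + 40) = p*(p - 5)*(p - 2)*(p^2 - p - 20) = p*(p - 5)*(p - 2)*(p + 4)*(p - 5)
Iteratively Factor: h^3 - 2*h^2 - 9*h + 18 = (h - 3)*(h^2 + h - 6) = (h - 3)*(h + 3)*(h - 2)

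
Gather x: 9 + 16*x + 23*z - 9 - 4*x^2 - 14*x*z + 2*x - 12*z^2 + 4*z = -4*x^2 + x*(18 - 14*z) - 12*z^2 + 27*z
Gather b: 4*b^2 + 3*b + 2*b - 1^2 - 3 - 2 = 4*b^2 + 5*b - 6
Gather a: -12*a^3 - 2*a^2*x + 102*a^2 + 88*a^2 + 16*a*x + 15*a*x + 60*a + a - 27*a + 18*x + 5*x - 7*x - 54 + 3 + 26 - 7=-12*a^3 + a^2*(190 - 2*x) + a*(31*x + 34) + 16*x - 32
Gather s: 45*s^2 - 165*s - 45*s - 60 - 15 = 45*s^2 - 210*s - 75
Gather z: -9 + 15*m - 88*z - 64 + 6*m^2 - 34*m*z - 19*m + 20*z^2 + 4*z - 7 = 6*m^2 - 4*m + 20*z^2 + z*(-34*m - 84) - 80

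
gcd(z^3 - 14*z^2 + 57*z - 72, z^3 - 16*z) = 1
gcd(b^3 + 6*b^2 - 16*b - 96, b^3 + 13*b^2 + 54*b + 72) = b^2 + 10*b + 24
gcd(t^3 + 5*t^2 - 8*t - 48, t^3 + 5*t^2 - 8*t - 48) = t^3 + 5*t^2 - 8*t - 48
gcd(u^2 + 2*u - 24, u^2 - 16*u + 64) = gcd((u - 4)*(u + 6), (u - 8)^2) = 1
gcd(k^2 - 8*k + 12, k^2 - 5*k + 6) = k - 2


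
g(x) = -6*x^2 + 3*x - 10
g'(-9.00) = 111.00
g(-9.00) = -523.00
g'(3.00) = -33.00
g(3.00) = -55.00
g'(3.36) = -37.32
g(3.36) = -67.66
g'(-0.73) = 11.76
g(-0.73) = -15.39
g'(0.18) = 0.84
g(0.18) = -9.65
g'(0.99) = -8.88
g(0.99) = -12.91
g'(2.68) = -29.16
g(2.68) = -45.05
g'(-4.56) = 57.72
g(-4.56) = -148.44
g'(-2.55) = 33.60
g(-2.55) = -56.66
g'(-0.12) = 4.44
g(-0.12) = -10.45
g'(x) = 3 - 12*x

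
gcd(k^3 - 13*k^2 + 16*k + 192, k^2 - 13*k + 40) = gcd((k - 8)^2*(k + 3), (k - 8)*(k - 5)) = k - 8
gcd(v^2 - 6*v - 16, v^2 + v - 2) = v + 2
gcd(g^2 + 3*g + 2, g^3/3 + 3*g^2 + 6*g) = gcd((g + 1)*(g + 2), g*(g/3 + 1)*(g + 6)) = 1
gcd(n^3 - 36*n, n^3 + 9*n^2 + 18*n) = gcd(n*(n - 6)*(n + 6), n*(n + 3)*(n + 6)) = n^2 + 6*n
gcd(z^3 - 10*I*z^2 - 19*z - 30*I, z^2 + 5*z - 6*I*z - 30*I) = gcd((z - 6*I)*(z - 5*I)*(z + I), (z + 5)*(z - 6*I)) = z - 6*I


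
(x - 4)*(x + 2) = x^2 - 2*x - 8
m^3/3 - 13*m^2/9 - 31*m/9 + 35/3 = (m/3 + 1)*(m - 5)*(m - 7/3)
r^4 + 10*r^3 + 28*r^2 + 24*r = r*(r + 2)^2*(r + 6)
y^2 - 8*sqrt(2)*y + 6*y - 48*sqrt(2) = (y + 6)*(y - 8*sqrt(2))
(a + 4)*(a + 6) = a^2 + 10*a + 24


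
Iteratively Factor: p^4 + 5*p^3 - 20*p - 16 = (p + 1)*(p^3 + 4*p^2 - 4*p - 16) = (p + 1)*(p + 4)*(p^2 - 4) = (p - 2)*(p + 1)*(p + 4)*(p + 2)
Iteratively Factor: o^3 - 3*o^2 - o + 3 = (o - 3)*(o^2 - 1) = (o - 3)*(o - 1)*(o + 1)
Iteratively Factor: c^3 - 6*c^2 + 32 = (c - 4)*(c^2 - 2*c - 8) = (c - 4)*(c + 2)*(c - 4)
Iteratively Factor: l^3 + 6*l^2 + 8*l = (l + 4)*(l^2 + 2*l) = l*(l + 4)*(l + 2)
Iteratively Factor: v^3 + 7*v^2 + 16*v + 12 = (v + 2)*(v^2 + 5*v + 6) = (v + 2)^2*(v + 3)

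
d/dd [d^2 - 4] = 2*d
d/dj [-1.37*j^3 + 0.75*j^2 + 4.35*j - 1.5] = -4.11*j^2 + 1.5*j + 4.35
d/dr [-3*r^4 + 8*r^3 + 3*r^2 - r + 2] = -12*r^3 + 24*r^2 + 6*r - 1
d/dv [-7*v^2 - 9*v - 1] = -14*v - 9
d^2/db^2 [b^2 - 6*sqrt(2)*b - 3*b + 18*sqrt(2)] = 2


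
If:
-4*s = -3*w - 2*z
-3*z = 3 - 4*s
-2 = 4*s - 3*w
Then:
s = 0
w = 2/3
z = -1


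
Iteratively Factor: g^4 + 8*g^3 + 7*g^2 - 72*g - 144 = (g + 3)*(g^3 + 5*g^2 - 8*g - 48) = (g + 3)*(g + 4)*(g^2 + g - 12) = (g - 3)*(g + 3)*(g + 4)*(g + 4)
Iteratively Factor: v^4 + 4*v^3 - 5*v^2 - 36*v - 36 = (v + 2)*(v^3 + 2*v^2 - 9*v - 18) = (v + 2)*(v + 3)*(v^2 - v - 6) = (v + 2)^2*(v + 3)*(v - 3)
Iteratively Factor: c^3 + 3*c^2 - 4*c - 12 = (c + 2)*(c^2 + c - 6) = (c + 2)*(c + 3)*(c - 2)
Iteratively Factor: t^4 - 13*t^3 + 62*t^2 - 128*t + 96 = (t - 4)*(t^3 - 9*t^2 + 26*t - 24) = (t - 4)^2*(t^2 - 5*t + 6) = (t - 4)^2*(t - 3)*(t - 2)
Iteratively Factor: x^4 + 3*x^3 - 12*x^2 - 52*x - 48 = (x + 2)*(x^3 + x^2 - 14*x - 24) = (x - 4)*(x + 2)*(x^2 + 5*x + 6) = (x - 4)*(x + 2)*(x + 3)*(x + 2)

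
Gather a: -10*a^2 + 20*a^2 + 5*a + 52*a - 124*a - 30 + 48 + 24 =10*a^2 - 67*a + 42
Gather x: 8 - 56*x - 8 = -56*x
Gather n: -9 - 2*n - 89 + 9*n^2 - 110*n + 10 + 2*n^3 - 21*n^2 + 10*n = 2*n^3 - 12*n^2 - 102*n - 88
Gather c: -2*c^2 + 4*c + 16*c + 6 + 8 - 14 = -2*c^2 + 20*c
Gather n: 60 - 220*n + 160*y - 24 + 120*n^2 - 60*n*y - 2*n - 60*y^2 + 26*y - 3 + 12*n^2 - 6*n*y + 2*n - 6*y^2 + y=132*n^2 + n*(-66*y - 220) - 66*y^2 + 187*y + 33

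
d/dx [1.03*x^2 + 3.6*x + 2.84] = 2.06*x + 3.6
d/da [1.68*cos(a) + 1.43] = -1.68*sin(a)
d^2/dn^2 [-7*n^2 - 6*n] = -14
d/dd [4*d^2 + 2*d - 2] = 8*d + 2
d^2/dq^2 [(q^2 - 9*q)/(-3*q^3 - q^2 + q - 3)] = 2*(-9*q^6 + 243*q^5 + 72*q^4 + 98*q^3 - 477*q^2 - 81*q + 18)/(27*q^9 + 27*q^8 - 18*q^7 + 64*q^6 + 60*q^5 - 42*q^4 + 62*q^3 + 36*q^2 - 27*q + 27)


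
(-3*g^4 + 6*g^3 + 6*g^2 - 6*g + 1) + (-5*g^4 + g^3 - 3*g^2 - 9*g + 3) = -8*g^4 + 7*g^3 + 3*g^2 - 15*g + 4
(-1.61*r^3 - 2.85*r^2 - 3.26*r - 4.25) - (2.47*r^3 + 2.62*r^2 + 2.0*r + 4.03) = -4.08*r^3 - 5.47*r^2 - 5.26*r - 8.28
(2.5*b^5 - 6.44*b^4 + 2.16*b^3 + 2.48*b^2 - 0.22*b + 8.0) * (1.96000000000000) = 4.9*b^5 - 12.6224*b^4 + 4.2336*b^3 + 4.8608*b^2 - 0.4312*b + 15.68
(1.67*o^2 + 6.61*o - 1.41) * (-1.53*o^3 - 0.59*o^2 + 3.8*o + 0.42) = -2.5551*o^5 - 11.0986*o^4 + 4.6034*o^3 + 26.6513*o^2 - 2.5818*o - 0.5922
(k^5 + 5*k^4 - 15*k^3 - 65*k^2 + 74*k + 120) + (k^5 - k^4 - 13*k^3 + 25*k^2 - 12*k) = 2*k^5 + 4*k^4 - 28*k^3 - 40*k^2 + 62*k + 120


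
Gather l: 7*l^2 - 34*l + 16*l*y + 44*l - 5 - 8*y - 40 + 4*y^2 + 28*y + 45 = 7*l^2 + l*(16*y + 10) + 4*y^2 + 20*y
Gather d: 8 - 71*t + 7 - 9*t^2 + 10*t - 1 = -9*t^2 - 61*t + 14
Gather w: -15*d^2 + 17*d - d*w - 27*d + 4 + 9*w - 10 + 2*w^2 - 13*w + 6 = -15*d^2 - 10*d + 2*w^2 + w*(-d - 4)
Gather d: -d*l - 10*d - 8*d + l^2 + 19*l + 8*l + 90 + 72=d*(-l - 18) + l^2 + 27*l + 162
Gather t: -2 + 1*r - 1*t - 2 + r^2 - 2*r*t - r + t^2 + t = r^2 - 2*r*t + t^2 - 4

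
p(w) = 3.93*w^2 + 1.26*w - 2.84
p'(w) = 7.86*w + 1.26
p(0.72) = 0.10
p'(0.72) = 6.92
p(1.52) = 8.16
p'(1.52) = 13.21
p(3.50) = 49.71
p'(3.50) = 28.77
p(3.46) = 48.57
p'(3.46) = 28.46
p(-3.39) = 38.05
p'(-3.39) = -25.39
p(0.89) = 1.39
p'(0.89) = 8.26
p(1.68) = 10.37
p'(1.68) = 14.46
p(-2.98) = 28.31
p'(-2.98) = -22.16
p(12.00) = 578.20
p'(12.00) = 95.58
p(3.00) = 36.31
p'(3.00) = 24.84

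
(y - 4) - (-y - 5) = 2*y + 1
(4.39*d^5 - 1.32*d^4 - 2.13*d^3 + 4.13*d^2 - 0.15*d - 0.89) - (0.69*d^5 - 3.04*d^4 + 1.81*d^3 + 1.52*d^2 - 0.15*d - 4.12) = 3.7*d^5 + 1.72*d^4 - 3.94*d^3 + 2.61*d^2 + 3.23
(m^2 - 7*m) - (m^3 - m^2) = -m^3 + 2*m^2 - 7*m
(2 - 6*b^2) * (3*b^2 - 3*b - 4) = -18*b^4 + 18*b^3 + 30*b^2 - 6*b - 8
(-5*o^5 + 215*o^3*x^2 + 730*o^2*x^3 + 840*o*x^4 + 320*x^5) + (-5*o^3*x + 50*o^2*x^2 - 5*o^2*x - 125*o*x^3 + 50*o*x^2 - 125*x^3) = -5*o^5 + 215*o^3*x^2 - 5*o^3*x + 730*o^2*x^3 + 50*o^2*x^2 - 5*o^2*x + 840*o*x^4 - 125*o*x^3 + 50*o*x^2 + 320*x^5 - 125*x^3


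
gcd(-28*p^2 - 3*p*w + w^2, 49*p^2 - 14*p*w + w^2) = 7*p - w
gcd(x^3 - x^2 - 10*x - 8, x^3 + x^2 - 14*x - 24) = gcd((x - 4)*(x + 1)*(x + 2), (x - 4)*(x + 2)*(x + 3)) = x^2 - 2*x - 8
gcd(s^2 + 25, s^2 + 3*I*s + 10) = s + 5*I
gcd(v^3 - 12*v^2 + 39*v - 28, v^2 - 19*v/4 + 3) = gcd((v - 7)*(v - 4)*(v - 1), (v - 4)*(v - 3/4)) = v - 4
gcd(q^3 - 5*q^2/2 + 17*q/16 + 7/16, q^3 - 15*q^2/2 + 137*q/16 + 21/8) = q^2 - 3*q/2 - 7/16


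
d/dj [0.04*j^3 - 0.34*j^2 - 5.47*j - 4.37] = 0.12*j^2 - 0.68*j - 5.47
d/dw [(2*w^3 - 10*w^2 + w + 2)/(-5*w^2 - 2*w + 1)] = (-10*w^4 - 8*w^3 + 31*w^2 + 5)/(25*w^4 + 20*w^3 - 6*w^2 - 4*w + 1)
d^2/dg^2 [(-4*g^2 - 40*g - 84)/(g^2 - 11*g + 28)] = 168*(-g^3 + g^2 + 73*g - 277)/(g^6 - 33*g^5 + 447*g^4 - 3179*g^3 + 12516*g^2 - 25872*g + 21952)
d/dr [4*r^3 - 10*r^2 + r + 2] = 12*r^2 - 20*r + 1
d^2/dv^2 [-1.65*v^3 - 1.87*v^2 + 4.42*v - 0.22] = -9.9*v - 3.74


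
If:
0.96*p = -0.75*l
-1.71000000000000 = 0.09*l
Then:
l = -19.00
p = 14.84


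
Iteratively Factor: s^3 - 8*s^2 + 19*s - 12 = (s - 3)*(s^2 - 5*s + 4) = (s - 3)*(s - 1)*(s - 4)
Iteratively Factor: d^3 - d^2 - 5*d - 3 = (d + 1)*(d^2 - 2*d - 3) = (d + 1)^2*(d - 3)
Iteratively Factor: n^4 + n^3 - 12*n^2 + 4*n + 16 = (n - 2)*(n^3 + 3*n^2 - 6*n - 8) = (n - 2)*(n + 1)*(n^2 + 2*n - 8) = (n - 2)*(n + 1)*(n + 4)*(n - 2)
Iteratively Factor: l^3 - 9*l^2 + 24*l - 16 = (l - 1)*(l^2 - 8*l + 16) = (l - 4)*(l - 1)*(l - 4)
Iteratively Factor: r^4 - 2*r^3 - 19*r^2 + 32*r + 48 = (r - 4)*(r^3 + 2*r^2 - 11*r - 12) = (r - 4)*(r + 1)*(r^2 + r - 12) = (r - 4)*(r - 3)*(r + 1)*(r + 4)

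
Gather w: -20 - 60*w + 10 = -60*w - 10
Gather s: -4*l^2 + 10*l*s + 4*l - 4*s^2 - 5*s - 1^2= -4*l^2 + 4*l - 4*s^2 + s*(10*l - 5) - 1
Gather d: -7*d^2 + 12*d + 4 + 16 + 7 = -7*d^2 + 12*d + 27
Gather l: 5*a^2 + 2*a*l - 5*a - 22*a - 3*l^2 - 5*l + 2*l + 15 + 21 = 5*a^2 - 27*a - 3*l^2 + l*(2*a - 3) + 36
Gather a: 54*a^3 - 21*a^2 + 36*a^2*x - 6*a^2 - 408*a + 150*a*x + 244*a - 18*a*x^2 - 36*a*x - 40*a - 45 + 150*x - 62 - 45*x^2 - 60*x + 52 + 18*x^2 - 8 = 54*a^3 + a^2*(36*x - 27) + a*(-18*x^2 + 114*x - 204) - 27*x^2 + 90*x - 63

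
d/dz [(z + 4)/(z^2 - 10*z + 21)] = (z^2 - 10*z - 2*(z - 5)*(z + 4) + 21)/(z^2 - 10*z + 21)^2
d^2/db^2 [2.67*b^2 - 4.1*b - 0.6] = 5.34000000000000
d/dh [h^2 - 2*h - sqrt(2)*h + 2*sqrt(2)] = 2*h - 2 - sqrt(2)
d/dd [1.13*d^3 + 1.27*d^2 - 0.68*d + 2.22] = 3.39*d^2 + 2.54*d - 0.68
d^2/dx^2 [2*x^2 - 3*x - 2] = 4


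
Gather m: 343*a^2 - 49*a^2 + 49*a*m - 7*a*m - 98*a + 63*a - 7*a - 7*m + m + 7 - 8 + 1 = 294*a^2 - 42*a + m*(42*a - 6)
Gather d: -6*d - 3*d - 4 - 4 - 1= -9*d - 9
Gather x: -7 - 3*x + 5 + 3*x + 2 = 0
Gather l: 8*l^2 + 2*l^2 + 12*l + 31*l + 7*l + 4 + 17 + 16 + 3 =10*l^2 + 50*l + 40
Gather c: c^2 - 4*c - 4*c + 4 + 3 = c^2 - 8*c + 7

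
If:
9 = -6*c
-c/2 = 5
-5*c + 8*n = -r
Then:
No Solution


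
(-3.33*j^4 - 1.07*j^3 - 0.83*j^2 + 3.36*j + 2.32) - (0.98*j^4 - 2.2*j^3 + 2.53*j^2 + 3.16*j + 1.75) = -4.31*j^4 + 1.13*j^3 - 3.36*j^2 + 0.2*j + 0.57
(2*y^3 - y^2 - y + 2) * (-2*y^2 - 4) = -4*y^5 + 2*y^4 - 6*y^3 + 4*y - 8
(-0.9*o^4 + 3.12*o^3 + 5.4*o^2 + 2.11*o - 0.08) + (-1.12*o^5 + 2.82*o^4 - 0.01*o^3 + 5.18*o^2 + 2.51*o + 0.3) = -1.12*o^5 + 1.92*o^4 + 3.11*o^3 + 10.58*o^2 + 4.62*o + 0.22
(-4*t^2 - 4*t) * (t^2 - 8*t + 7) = -4*t^4 + 28*t^3 + 4*t^2 - 28*t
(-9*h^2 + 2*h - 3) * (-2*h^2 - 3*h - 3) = 18*h^4 + 23*h^3 + 27*h^2 + 3*h + 9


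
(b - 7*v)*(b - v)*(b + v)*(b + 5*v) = b^4 - 2*b^3*v - 36*b^2*v^2 + 2*b*v^3 + 35*v^4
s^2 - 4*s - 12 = (s - 6)*(s + 2)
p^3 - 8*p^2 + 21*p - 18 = (p - 3)^2*(p - 2)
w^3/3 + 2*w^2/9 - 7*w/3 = w*(w/3 + 1)*(w - 7/3)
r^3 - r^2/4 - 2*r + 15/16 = (r - 5/4)*(r - 1/2)*(r + 3/2)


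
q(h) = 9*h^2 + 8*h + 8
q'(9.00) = 170.00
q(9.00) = 809.00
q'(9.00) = 170.00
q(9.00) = 809.00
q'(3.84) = 77.12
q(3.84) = 171.43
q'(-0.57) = -2.26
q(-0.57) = 6.36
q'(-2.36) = -34.48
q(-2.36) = 39.25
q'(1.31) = 31.58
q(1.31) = 33.92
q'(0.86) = 23.48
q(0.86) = 21.54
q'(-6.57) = -110.26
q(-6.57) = 343.92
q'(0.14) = 10.52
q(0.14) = 9.30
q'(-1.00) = -10.00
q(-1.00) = 9.00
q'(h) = 18*h + 8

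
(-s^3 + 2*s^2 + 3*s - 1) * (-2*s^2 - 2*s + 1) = 2*s^5 - 2*s^4 - 11*s^3 - 2*s^2 + 5*s - 1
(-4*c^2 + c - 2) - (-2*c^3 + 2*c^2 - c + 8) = 2*c^3 - 6*c^2 + 2*c - 10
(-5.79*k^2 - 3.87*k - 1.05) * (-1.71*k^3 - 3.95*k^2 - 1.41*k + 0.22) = 9.9009*k^5 + 29.4882*k^4 + 25.2459*k^3 + 8.3304*k^2 + 0.6291*k - 0.231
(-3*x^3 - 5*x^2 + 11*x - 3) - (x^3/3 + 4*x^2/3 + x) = -10*x^3/3 - 19*x^2/3 + 10*x - 3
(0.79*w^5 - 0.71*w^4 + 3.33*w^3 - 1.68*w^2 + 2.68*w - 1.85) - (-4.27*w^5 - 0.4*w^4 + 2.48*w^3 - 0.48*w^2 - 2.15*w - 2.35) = 5.06*w^5 - 0.31*w^4 + 0.85*w^3 - 1.2*w^2 + 4.83*w + 0.5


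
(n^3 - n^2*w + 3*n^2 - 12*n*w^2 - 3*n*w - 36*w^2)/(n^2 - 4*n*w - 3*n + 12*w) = (n^2 + 3*n*w + 3*n + 9*w)/(n - 3)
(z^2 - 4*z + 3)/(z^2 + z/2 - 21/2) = 2*(z - 1)/(2*z + 7)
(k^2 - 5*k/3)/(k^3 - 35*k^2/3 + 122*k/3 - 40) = k/(k^2 - 10*k + 24)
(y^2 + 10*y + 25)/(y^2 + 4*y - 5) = (y + 5)/(y - 1)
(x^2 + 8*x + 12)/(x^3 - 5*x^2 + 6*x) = (x^2 + 8*x + 12)/(x*(x^2 - 5*x + 6))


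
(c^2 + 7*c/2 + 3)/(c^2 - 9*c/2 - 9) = (c + 2)/(c - 6)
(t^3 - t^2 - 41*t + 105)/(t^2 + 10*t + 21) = (t^2 - 8*t + 15)/(t + 3)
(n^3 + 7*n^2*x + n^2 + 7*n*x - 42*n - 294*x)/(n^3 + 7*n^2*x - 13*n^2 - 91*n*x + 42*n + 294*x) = (n + 7)/(n - 7)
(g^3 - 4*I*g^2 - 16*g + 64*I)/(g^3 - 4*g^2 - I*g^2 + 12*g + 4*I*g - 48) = (g + 4)/(g + 3*I)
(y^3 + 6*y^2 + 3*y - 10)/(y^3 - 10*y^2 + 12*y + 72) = (y^2 + 4*y - 5)/(y^2 - 12*y + 36)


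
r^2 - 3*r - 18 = (r - 6)*(r + 3)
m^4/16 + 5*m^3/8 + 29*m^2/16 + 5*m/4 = m*(m/4 + 1/4)*(m/4 + 1)*(m + 5)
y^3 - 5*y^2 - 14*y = y*(y - 7)*(y + 2)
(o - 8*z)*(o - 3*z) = o^2 - 11*o*z + 24*z^2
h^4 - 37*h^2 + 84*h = h*(h - 4)*(h - 3)*(h + 7)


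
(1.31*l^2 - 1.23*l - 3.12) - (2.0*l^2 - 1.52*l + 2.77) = -0.69*l^2 + 0.29*l - 5.89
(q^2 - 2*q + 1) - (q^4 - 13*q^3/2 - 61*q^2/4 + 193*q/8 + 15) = -q^4 + 13*q^3/2 + 65*q^2/4 - 209*q/8 - 14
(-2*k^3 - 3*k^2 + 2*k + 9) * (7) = -14*k^3 - 21*k^2 + 14*k + 63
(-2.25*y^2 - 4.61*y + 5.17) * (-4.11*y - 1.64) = 9.2475*y^3 + 22.6371*y^2 - 13.6883*y - 8.4788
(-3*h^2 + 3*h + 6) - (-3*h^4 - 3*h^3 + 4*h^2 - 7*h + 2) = 3*h^4 + 3*h^3 - 7*h^2 + 10*h + 4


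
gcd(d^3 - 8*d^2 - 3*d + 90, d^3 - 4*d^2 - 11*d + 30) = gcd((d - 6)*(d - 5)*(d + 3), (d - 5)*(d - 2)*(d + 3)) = d^2 - 2*d - 15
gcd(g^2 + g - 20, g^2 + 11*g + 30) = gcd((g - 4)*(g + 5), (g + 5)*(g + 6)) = g + 5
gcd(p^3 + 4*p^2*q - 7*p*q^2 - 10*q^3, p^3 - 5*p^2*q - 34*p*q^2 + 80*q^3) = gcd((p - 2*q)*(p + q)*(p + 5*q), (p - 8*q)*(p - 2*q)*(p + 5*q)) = p^2 + 3*p*q - 10*q^2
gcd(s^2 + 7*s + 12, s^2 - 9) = s + 3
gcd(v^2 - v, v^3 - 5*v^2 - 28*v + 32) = v - 1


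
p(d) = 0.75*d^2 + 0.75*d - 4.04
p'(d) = 1.5*d + 0.75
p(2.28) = 1.57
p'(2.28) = 4.17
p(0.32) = -3.72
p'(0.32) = 1.23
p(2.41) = 2.12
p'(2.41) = 4.36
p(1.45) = -1.38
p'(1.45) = 2.92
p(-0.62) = -4.22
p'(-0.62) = -0.18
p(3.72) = 9.13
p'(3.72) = 6.33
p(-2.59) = -0.95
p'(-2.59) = -3.14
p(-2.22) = -2.01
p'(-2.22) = -2.58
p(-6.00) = 18.46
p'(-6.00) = -8.25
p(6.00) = 27.46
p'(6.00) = 9.75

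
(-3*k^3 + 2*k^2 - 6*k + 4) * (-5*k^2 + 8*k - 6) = 15*k^5 - 34*k^4 + 64*k^3 - 80*k^2 + 68*k - 24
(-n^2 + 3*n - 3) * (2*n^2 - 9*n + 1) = -2*n^4 + 15*n^3 - 34*n^2 + 30*n - 3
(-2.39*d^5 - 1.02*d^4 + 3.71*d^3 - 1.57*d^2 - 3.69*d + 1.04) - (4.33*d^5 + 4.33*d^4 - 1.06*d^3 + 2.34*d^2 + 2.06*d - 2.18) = -6.72*d^5 - 5.35*d^4 + 4.77*d^3 - 3.91*d^2 - 5.75*d + 3.22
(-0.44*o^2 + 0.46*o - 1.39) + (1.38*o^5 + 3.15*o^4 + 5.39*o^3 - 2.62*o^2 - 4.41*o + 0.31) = 1.38*o^5 + 3.15*o^4 + 5.39*o^3 - 3.06*o^2 - 3.95*o - 1.08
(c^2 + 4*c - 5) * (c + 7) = c^3 + 11*c^2 + 23*c - 35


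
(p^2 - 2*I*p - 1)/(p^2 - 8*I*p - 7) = (p - I)/(p - 7*I)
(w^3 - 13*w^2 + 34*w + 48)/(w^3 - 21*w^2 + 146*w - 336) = (w + 1)/(w - 7)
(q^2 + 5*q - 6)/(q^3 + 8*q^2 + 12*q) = (q - 1)/(q*(q + 2))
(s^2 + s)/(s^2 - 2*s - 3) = s/(s - 3)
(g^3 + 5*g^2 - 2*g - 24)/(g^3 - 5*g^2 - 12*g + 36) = (g + 4)/(g - 6)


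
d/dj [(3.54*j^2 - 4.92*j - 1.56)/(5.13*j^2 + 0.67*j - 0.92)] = (27.6114*j^2 + 9.492*j + 5.5716)/(26.3169*j^4 + 6.8742*j^3 - 8.9903*j^2 - 1.2328*j + 0.8464)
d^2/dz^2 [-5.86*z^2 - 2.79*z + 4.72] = -11.7200000000000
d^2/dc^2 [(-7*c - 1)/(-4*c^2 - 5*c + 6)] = 2*((7*c + 1)*(8*c + 5)^2 - 3*(28*c + 13)*(4*c^2 + 5*c - 6))/(4*c^2 + 5*c - 6)^3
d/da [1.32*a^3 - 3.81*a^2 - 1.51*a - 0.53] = 3.96*a^2 - 7.62*a - 1.51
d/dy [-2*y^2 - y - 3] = -4*y - 1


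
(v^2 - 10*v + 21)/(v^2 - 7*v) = (v - 3)/v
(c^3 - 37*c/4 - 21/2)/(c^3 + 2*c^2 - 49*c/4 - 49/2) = (2*c + 3)/(2*c + 7)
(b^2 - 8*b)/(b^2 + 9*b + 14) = b*(b - 8)/(b^2 + 9*b + 14)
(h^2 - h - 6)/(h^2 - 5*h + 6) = (h + 2)/(h - 2)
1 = 1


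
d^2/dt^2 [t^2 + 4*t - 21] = 2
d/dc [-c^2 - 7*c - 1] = -2*c - 7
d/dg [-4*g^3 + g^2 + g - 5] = -12*g^2 + 2*g + 1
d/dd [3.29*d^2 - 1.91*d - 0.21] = 6.58*d - 1.91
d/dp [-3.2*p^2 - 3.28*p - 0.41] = -6.4*p - 3.28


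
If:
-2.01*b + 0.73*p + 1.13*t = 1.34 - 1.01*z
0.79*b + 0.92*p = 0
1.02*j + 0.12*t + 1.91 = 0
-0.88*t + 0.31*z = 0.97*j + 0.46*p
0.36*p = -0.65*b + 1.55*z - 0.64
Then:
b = 1.12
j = -2.25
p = -0.97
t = 3.22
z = 0.66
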